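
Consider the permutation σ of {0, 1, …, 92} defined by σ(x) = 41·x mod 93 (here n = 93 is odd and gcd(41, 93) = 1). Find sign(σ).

-1

Orbit of 8 under x↦41x: [8, 49, 56, 64, 20, 76, 47]… (length divides ord_93(41)).
Decompose π into cycles: lengths [30, 30, 15, 15, 2, 1] (6 cycles, including the fixed point 0).
With 6 cycles on 93 points, sign = (−1)^{93−6} = -1.
Via Zolotarev, sign(π_{41}) = (41|93) = -1.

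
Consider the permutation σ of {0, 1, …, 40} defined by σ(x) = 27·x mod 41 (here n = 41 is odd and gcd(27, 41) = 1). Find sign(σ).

Start at x=38: 38 → 1 → 27 → 32 → 3 → 40 → 14 → … (one orbit).
Decompose π into cycles: lengths [8, 8, 8, 8, 8, 1] (6 cycles, including the fixed point 0).
Σ(ℓ_i−1) = 41−6 = 35; sign = (−1)^35 = -1.

-1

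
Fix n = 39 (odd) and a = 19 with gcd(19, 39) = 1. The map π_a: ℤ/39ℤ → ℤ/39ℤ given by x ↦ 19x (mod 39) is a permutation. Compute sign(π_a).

-1

Start at x=37: 37 → 1 → 19 → 10 → 34 → 22 → 28 → … (one orbit).
Cycle type of π: 12×3 + 1×3; total 6 cycles.
With 6 cycles on 39 points, sign = (−1)^{39−6} = -1.
Check: (19/39) = -1 by Zolotarev.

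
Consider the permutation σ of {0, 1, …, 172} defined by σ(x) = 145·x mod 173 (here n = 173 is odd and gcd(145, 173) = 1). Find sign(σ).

Start at x=53: 53 → 73 → 32 → 142 → 3 → 89 → 103 → … (one orbit).
Cycle type of π: 172 + 1; total 2 cycles.
2 cycles on 173: each ℓ→(−1)^(ℓ−1), product (−1)^171 = -1.
The Jacobi symbol (145|173) = -1 (Zolotarev) agrees.

-1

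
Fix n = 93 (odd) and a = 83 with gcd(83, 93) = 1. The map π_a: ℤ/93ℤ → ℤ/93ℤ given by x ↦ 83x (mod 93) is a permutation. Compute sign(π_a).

Orbit of 82 under x↦83x: [82, 17, 16, 26, 19, 89, 40]… (length divides ord_93(83)).
5 cycles of lengths [30, 30, 30, 2, 1].
sign(π) = (−1)^{n − #cycles} = (−1)^{93−5} = (−1)^88 = +1.
Zolotarev: (83|93) = +1, matching the cycle-count sign.

+1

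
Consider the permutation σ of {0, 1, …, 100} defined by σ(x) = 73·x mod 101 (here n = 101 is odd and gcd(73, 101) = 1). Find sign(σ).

Orbit of 27 under x↦73x: [27, 52, 59, 65, 99, 56, 48]… (length divides ord_101(73)).
Cycle type of π: 100 + 1; total 2 cycles.
sign(π) = (−1)^{n − #cycles} = (−1)^{101−2} = (−1)^99 = -1.
(73|101)_J = -1 (Zolotarev's lemma cross-check).

-1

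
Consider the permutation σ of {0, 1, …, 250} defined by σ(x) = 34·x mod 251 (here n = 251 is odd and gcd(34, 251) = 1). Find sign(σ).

-1

Start at x=89: 89 → 14 → 225 → 120 → 64 → 168 → 190 → … (one orbit).
Cycle type of π: 250 + 1; total 2 cycles.
With 2 cycles on 251 points, sign = (−1)^{251−2} = -1.
Zolotarev: (34|251) = -1, matching the cycle-count sign.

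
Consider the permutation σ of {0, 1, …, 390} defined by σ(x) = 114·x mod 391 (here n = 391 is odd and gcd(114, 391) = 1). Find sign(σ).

+1

Trace 252: π^k(252) = [252, 185, 367, 1, 114, 93, 45] for k=0..6.
Cycle type of π: 16×23 + 2×11 + 1; total 35 cycles.
Σ(ℓ_i−1) = 391−35 = 356; sign = (−1)^356 = +1.
Check: (114/391) = +1 by Zolotarev.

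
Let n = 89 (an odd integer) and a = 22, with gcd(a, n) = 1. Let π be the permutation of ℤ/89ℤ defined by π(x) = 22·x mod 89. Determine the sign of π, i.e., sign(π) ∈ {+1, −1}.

Trace 81: π^k(81) = [81, 2, 44, 78, 25, 16, 85] for k=0..6.
π_22 has 5 disjoint cycles with lengths [22, 22, 22, 22, 1] on {0,…,88}.
n − c = 89 − 5 = 84; sign = (−1)^84 = +1.

+1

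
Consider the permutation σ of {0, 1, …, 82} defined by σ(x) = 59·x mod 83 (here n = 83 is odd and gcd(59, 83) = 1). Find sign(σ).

Start at x=4: 4 → 70 → 63 → 65 → 17 → 7 → 81 → … (one orbit).
Cycle lengths of π_59 on ℤ/83ℤ: [41, 41, 1]; 3 cycles in total.
83 − 3 = 80 transpositions; sign(π) = (−1)^80 = +1.
Zolotarev: (59|83) = +1, matching the cycle-count sign.

+1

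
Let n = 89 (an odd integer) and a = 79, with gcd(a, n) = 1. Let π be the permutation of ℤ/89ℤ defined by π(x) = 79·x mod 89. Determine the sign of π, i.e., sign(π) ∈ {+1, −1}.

+1

Orbit of 40 under x↦79x: [40, 45, 84, 50, 34, 16, 18]… (length divides ord_89(79)).
Decompose π into cycles: lengths [44, 44, 1] (3 cycles, including the fixed point 0).
3 cycles on 89: each ℓ→(−1)^(ℓ−1), product (−1)^86 = +1.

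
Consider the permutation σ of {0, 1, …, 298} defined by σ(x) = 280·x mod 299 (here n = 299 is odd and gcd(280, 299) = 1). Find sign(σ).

-1

Trace 170: π^k(170) = [170, 59, 75, 70, 165, 154, 64] for k=0..6.
6 cycles of lengths [132, 132, 12, 11, 11, 1].
sign(π) = (−1)^{n − #cycles} = (−1)^{299−6} = (−1)^293 = -1.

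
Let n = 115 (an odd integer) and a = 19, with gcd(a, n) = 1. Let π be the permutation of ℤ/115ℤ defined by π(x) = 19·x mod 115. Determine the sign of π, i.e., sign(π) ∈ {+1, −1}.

Orbit of 109 under x↦19x: [109, 1, 19, 16, 74, 26, 34]… (length divides ord_115(19)).
The orbit structure of x ↦ 19x mod 115: 8 orbits of sizes [22, 22, 22, 22, 22, 2, 2, 1].
115 − 8 = 107 transpositions; sign(π) = (−1)^107 = -1.
(19|115)_J = -1 (Zolotarev's lemma cross-check).

-1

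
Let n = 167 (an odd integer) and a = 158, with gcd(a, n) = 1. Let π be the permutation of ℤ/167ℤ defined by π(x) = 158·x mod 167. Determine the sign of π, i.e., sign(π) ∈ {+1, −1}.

Trace 100: π^k(100) = [100, 102, 84, 79, 124, 53, 24] for k=0..6.
π_158 has 2 disjoint cycles with lengths [166, 1] on {0,…,166}.
n − c = 167 − 2 = 165; sign = (−1)^165 = -1.

-1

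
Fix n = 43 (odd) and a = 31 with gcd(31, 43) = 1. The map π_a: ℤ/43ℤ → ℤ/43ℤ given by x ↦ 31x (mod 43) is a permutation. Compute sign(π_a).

Orbit of 15 under x↦31x: [15, 35, 10, 9, 21, 6, 14]… (length divides ord_43(31)).
Cycle lengths of π_31 on ℤ/43ℤ: [21, 21, 1]; 3 cycles in total.
With 3 cycles on 43 points, sign = (−1)^{43−3} = +1.
The Jacobi symbol (31|43) = +1 (Zolotarev) agrees.

+1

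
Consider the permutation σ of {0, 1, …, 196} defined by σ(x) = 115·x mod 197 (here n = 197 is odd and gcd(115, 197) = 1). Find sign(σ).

Orbit of 72 under x↦115x: [72, 6, 99, 156, 13, 116, 141]… (length divides ord_197(115)).
π_115 has 2 disjoint cycles with lengths [196, 1] on {0,…,196}.
2 cycles on 197: each ℓ→(−1)^(ℓ−1), product (−1)^195 = -1.
Check: (115/197) = -1 by Zolotarev.

-1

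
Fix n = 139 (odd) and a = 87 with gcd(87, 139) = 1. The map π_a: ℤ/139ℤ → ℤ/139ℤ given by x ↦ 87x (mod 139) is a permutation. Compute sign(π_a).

Trace 60: π^k(60) = [60, 77, 27, 125, 33, 91, 133] for k=0..6.
Decompose π into cycles: lengths [46, 46, 46, 1] (4 cycles, including the fixed point 0).
With 4 cycles on 139 points, sign = (−1)^{139−4} = -1.

-1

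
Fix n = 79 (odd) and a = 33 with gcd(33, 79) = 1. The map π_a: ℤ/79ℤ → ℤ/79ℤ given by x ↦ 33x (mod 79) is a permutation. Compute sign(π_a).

-1

Orbit of 58 under x↦33x: [58, 18, 41, 10, 14, 67, 78]… (length divides ord_79(33)).
π_33 has 4 disjoint cycles with lengths [26, 26, 26, 1] on {0,…,78}.
79 − 4 = 75 transpositions; sign(π) = (−1)^75 = -1.
The Jacobi symbol (33|79) = -1 (Zolotarev) agrees.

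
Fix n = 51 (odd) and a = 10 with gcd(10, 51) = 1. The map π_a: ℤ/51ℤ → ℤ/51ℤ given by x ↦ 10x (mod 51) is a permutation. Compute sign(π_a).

-1

Orbit of 43 under x↦10x: [43, 22, 16, 7, 19, 37, 13]… (length divides ord_51(10)).
Cycle type of π: 16×3 + 1×3; total 6 cycles.
With 6 cycles on 51 points, sign = (−1)^{51−6} = -1.
Check: (10/51) = -1 by Zolotarev.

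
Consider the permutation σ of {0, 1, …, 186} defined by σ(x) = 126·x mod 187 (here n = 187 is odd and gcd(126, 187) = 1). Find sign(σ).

-1

Start at x=174: 174 → 45 → 60 → 80 → 169 → 163 → 155 → … (one orbit).
Decompose π into cycles: lengths [80, 80, 16, 5, 5, 1] (6 cycles, including the fixed point 0).
Σ(ℓ_i−1) = 187−6 = 181; sign = (−1)^181 = -1.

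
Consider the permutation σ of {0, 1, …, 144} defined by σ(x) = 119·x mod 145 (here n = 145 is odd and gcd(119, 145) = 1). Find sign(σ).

-1

Trace 84: π^k(84) = [84, 136, 89, 6, 134, 141, 104] for k=0..6.
8 cycles of lengths [28, 28, 28, 28, 28, 2, 2, 1].
n − c = 145 − 8 = 137; sign = (−1)^137 = -1.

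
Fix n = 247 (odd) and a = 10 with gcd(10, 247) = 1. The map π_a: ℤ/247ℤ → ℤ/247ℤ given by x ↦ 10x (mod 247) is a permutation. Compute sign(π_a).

Start at x=212: 212 → 144 → 205 → 74 → 246 → 237 → 147 → … (one orbit).
16 cycles of lengths [18, 18, 18, 18, 18, 18, 18, 18, 18, 18, 18, 18, 18, 6, 6, 1].
Σ(ℓ_i−1) = 247−16 = 231; sign = (−1)^231 = -1.
The Jacobi symbol (10|247) = -1 (Zolotarev) agrees.

-1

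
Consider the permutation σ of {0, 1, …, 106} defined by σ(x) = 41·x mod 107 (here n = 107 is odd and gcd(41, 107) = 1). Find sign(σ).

+1

Orbit of 37 under x↦41x: [37, 19, 30, 53, 33, 69, 47]… (length divides ord_107(41)).
Cycle lengths of π_41 on ℤ/107ℤ: [53, 53, 1]; 3 cycles in total.
With 3 cycles on 107 points, sign = (−1)^{107−3} = +1.
(41|107)_J = +1 (Zolotarev's lemma cross-check).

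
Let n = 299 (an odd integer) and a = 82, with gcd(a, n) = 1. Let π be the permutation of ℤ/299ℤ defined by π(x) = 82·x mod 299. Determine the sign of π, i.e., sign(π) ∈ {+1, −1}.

Orbit of 95 under x↦82x: [95, 16, 116, 243, 192, 196, 225]… (length divides ord_299(82)).
9 cycles of lengths [66, 66, 66, 66, 11, 11, 6, 6, 1].
n − c = 299 − 9 = 290; sign = (−1)^290 = +1.

+1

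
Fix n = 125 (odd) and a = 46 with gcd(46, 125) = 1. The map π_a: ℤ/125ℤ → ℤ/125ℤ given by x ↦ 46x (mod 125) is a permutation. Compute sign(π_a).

Trace 81: π^k(81) = [81, 101, 21, 91, 61, 56, 76] for k=0..6.
Cycle type of π: 25×4 + 5×4 + 1×5; total 13 cycles.
n − c = 125 − 13 = 112; sign = (−1)^112 = +1.
Zolotarev: (46|125) = +1, matching the cycle-count sign.

+1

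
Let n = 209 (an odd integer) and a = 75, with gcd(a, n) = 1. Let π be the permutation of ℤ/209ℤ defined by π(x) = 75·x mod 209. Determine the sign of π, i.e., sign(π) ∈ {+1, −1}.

Start at x=58: 58 → 170 → 1 → 75 → 191 → 113 → 115 → … (one orbit).
The orbit structure of x ↦ 75x mod 209: 30 orbits of sizes [10, 10, 10, 10, 10, 10, 10, 10, 10, 10, 10, 10, 10, 10, 10, 10, 10, 10, 5, 5, 2, 2, 2, 2, 2, 2, 2, 2, 2, 1].
30 cycles on 209: each ℓ→(−1)^(ℓ−1), product (−1)^179 = -1.
(75|209)_J = -1 (Zolotarev's lemma cross-check).

-1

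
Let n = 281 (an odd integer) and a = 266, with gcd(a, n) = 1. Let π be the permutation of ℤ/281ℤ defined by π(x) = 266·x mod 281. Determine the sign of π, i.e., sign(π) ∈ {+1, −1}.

-1

Trace 205: π^k(205) = [205, 16, 41, 228, 233, 158, 159] for k=0..6.
π_266 has 2 disjoint cycles with lengths [280, 1] on {0,…,280}.
n − c = 281 − 2 = 279; sign = (−1)^279 = -1.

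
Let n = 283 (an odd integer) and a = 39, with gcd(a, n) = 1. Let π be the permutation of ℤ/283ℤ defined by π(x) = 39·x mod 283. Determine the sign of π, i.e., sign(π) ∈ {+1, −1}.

Trace 60: π^k(60) = [60, 76, 134, 132, 54, 125, 64] for k=0..6.
Decompose π into cycles: lengths [94, 94, 94, 1] (4 cycles, including the fixed point 0).
4 cycles on 283: each ℓ→(−1)^(ℓ−1), product (−1)^279 = -1.
The Jacobi symbol (39|283) = -1 (Zolotarev) agrees.

-1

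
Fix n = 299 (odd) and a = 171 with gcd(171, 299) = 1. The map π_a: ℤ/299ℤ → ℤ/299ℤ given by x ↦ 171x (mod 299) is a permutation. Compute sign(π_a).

Trace 297: π^k(297) = [297, 256, 122, 231, 33, 261, 80] for k=0..6.
π_171 has 5 disjoint cycles with lengths [132, 132, 22, 12, 1] on {0,…,298}.
sign(π) = (−1)^{n − #cycles} = (−1)^{299−5} = (−1)^294 = +1.
Via Zolotarev, sign(π_{171}) = (171|299) = +1.

+1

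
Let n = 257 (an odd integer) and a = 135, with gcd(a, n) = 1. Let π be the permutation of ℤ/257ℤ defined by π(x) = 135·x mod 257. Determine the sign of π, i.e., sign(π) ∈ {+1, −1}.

Trace 232: π^k(232) = [232, 223, 36, 234, 236, 249, 205] for k=0..6.
Decompose π into cycles: lengths [128, 128, 1] (3 cycles, including the fixed point 0).
sign(π) = (−1)^{n − #cycles} = (−1)^{257−3} = (−1)^254 = +1.
(135|257)_J = +1 (Zolotarev's lemma cross-check).

+1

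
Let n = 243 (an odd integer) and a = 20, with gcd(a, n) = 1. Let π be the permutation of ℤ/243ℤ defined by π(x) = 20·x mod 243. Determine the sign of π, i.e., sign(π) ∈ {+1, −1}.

-1

Trace 116: π^k(116) = [116, 133, 230, 226, 146, 4, 80] for k=0..6.
Cycle lengths of π_20 on ℤ/243ℤ: [162, 54, 18, 6, 2, 1]; 6 cycles in total.
Σ(ℓ_i−1) = 243−6 = 237; sign = (−1)^237 = -1.
Check: (20/243) = -1 by Zolotarev.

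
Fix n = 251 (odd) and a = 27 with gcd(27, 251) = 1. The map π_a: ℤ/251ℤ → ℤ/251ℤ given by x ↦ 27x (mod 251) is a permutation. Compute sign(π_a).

Orbit of 48 under x↦27x: [48, 41, 103, 20, 38, 22, 92]… (length divides ord_251(27)).
Cycle type of π: 125×2 + 1; total 3 cycles.
251 − 3 = 248 transpositions; sign(π) = (−1)^248 = +1.

+1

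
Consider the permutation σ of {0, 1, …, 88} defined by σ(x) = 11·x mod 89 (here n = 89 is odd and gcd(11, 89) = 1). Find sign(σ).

+1

Trace 67: π^k(67) = [67, 25, 8, 88, 78, 57, 4] for k=0..6.
Cycle type of π: 22×4 + 1; total 5 cycles.
5 cycles on 89: each ℓ→(−1)^(ℓ−1), product (−1)^84 = +1.
Check: (11/89) = +1 by Zolotarev.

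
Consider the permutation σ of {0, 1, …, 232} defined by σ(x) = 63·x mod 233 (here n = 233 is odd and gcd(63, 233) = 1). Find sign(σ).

+1

Orbit of 64 under x↦63x: [64, 71, 46, 102, 135, 117, 148]… (length divides ord_233(63)).
Cycle type of π: 29×8 + 1; total 9 cycles.
Σ(ℓ_i−1) = 233−9 = 224; sign = (−1)^224 = +1.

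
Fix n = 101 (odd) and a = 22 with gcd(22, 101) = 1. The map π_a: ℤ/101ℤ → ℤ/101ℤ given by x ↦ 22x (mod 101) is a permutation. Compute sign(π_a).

Start at x=16: 16 → 49 → 68 → 82 → 87 → 96 → 92 → … (one orbit).
The orbit structure of x ↦ 22x mod 101: 3 orbits of sizes [50, 50, 1].
Σ(ℓ_i−1) = 101−3 = 98; sign = (−1)^98 = +1.
Via Zolotarev, sign(π_{22}) = (22|101) = +1.

+1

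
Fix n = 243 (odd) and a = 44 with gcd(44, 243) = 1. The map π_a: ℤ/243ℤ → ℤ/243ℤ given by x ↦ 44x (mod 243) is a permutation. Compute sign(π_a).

Trace 134: π^k(134) = [134, 64, 143, 217, 71, 208, 161] for k=0..6.
14 cycles of lengths [54, 54, 54, 18, 18, 18, 6, 6, 6, 2, 2, 2, 2, 1].
n − c = 243 − 14 = 229; sign = (−1)^229 = -1.
The Jacobi symbol (44|243) = -1 (Zolotarev) agrees.

-1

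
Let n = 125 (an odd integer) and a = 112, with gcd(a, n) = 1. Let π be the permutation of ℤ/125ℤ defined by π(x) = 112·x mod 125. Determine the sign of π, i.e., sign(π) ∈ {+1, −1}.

Start at x=9: 9 → 8 → 21 → 102 → 49 → 113 → 31 → … (one orbit).
Cycle lengths of π_112 on ℤ/125ℤ: [100, 20, 4, 1]; 4 cycles in total.
With 4 cycles on 125 points, sign = (−1)^{125−4} = -1.

-1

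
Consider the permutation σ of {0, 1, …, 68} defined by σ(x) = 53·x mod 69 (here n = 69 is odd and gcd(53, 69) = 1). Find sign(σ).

+1

Start at x=17: 17 → 4 → 5 → 58 → 38 → 13 → 68 → … (one orbit).
π_53 has 5 disjoint cycles with lengths [22, 22, 22, 2, 1] on {0,…,68}.
69 − 5 = 64 transpositions; sign(π) = (−1)^64 = +1.
Check: (53/69) = +1 by Zolotarev.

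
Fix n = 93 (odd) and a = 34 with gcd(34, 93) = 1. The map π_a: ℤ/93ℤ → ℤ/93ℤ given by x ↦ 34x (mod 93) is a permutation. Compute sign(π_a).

-1

Trace 40: π^k(40) = [40, 58, 19, 88, 16, 79, 82] for k=0..6.
Cycle lengths of π_34 on ℤ/93ℤ: [30, 30, 30, 1, 1, 1]; 6 cycles in total.
sign(π) = (−1)^{n − #cycles} = (−1)^{93−6} = (−1)^87 = -1.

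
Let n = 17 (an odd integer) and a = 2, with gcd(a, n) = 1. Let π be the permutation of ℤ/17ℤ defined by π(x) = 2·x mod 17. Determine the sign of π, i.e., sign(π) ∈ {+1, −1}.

Start at x=13: 13 → 9 → 1 → 2 → 4 → 8 → 16 → … (one orbit).
Decompose π into cycles: lengths [8, 8, 1] (3 cycles, including the fixed point 0).
3 cycles on 17: each ℓ→(−1)^(ℓ−1), product (−1)^14 = +1.
(2|17)_J = +1 (Zolotarev's lemma cross-check).

+1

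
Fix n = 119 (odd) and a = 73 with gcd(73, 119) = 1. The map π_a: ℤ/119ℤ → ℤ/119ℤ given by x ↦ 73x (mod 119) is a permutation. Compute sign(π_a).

+1

Orbit of 15 under x↦73x: [15, 24, 86, 90, 25, 40, 64]… (length divides ord_119(73)).
The orbit structure of x ↦ 73x mod 119: 5 orbits of sizes [48, 48, 16, 6, 1].
5 cycles on 119: each ℓ→(−1)^(ℓ−1), product (−1)^114 = +1.
Via Zolotarev, sign(π_{73}) = (73|119) = +1.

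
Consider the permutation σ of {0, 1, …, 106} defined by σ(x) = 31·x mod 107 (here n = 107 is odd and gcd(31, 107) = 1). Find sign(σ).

Start at x=40: 40 → 63 → 27 → 88 → 53 → 38 → 1 → … (one orbit).
The orbit structure of x ↦ 31x mod 107: 2 orbits of sizes [106, 1].
Σ(ℓ_i−1) = 107−2 = 105; sign = (−1)^105 = -1.
Via Zolotarev, sign(π_{31}) = (31|107) = -1.

-1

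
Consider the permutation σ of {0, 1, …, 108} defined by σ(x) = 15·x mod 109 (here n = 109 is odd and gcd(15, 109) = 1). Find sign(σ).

+1

Orbit of 78 under x↦15x: [78, 80, 1, 15, 7, 105, 49]… (length divides ord_109(15)).
Cycle type of π: 27×4 + 1; total 5 cycles.
sign(π) = (−1)^{n − #cycles} = (−1)^{109−5} = (−1)^104 = +1.
Check: (15/109) = +1 by Zolotarev.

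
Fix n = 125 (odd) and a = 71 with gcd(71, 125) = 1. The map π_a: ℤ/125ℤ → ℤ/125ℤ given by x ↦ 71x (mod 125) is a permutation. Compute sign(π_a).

+1

Orbit of 61 under x↦71x: [61, 81, 1, 71, 41, 36, 56]… (length divides ord_125(71)).
Cycle type of π: 25×4 + 5×4 + 1×5; total 13 cycles.
Σ(ℓ_i−1) = 125−13 = 112; sign = (−1)^112 = +1.
Via Zolotarev, sign(π_{71}) = (71|125) = +1.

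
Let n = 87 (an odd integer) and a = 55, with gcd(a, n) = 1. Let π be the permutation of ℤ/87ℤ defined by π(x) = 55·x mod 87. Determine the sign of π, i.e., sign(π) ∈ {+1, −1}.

-1

Orbit of 28 under x↦55x: [28, 61, 49, 85, 64, 40, 25]… (length divides ord_87(55)).
Cycle type of π: 28×3 + 1×3; total 6 cycles.
n − c = 87 − 6 = 81; sign = (−1)^81 = -1.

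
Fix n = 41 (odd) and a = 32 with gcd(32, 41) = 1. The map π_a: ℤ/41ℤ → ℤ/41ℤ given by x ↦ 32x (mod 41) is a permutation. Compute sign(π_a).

Orbit of 40 under x↦32x: [40, 9, 1, 32]… (length divides ord_41(32)).
Cycle lengths of π_32 on ℤ/41ℤ: [4, 4, 4, 4, 4, 4, 4, 4, 4, 4, 1]; 11 cycles in total.
sign(π) = (−1)^{n − #cycles} = (−1)^{41−11} = (−1)^30 = +1.
Via Zolotarev, sign(π_{32}) = (32|41) = +1.

+1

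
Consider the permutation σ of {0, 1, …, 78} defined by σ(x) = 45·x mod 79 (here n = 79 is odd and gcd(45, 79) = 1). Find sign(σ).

Trace 26: π^k(26) = [26, 64, 36, 40, 62, 25, 19] for k=0..6.
The orbit structure of x ↦ 45x mod 79: 3 orbits of sizes [39, 39, 1].
n − c = 79 − 3 = 76; sign = (−1)^76 = +1.

+1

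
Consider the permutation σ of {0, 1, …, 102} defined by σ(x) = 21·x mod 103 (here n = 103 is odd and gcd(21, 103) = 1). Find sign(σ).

-1

Orbit of 33 under x↦21x: [33, 75, 30, 12, 46, 39, 98]… (length divides ord_103(21)).
2 cycles of lengths [102, 1].
n − c = 103 − 2 = 101; sign = (−1)^101 = -1.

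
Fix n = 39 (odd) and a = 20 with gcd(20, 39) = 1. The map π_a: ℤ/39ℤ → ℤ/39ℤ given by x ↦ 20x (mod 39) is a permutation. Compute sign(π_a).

Start at x=8: 8 → 4 → 2 → 1 → 20 → 10 → 5 → … (one orbit).
The orbit structure of x ↦ 20x mod 39: 5 orbits of sizes [12, 12, 12, 2, 1].
sign(π) = (−1)^{n − #cycles} = (−1)^{39−5} = (−1)^34 = +1.
Check: (20/39) = +1 by Zolotarev.

+1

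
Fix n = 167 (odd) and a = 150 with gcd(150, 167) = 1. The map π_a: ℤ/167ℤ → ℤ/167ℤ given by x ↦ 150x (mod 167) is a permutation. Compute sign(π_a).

+1

Orbit of 157 under x↦150x: [157, 3, 116, 32, 124, 63, 98]… (length divides ord_167(150)).
The orbit structure of x ↦ 150x mod 167: 3 orbits of sizes [83, 83, 1].
sign(π) = (−1)^{n − #cycles} = (−1)^{167−3} = (−1)^164 = +1.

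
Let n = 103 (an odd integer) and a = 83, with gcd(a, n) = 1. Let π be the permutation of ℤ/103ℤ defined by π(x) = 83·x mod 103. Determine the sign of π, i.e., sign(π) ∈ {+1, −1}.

Orbit of 26 under x↦83x: [26, 98, 100, 60, 36, 1, 83]… (length divides ord_103(83)).
The orbit structure of x ↦ 83x mod 103: 3 orbits of sizes [51, 51, 1].
3 cycles on 103: each ℓ→(−1)^(ℓ−1), product (−1)^100 = +1.

+1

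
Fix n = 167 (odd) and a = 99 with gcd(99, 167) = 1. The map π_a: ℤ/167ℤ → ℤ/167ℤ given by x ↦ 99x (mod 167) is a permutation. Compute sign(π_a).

Trace 32: π^k(32) = [32, 162, 6, 93, 22, 7, 25] for k=0..6.
The orbit structure of x ↦ 99x mod 167: 3 orbits of sizes [83, 83, 1].
sign(π) = (−1)^{n − #cycles} = (−1)^{167−3} = (−1)^164 = +1.

+1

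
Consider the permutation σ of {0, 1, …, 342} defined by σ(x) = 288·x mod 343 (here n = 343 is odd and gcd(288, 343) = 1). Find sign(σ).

Orbit of 155 under x↦288x: [155, 50, 337, 330, 29, 120, 260]… (length divides ord_343(288)).
Decompose π into cycles: lengths [49, 49, 49, 49, 49, 49, 7, 7, 7, 7, 7, 7, 1, 1, 1, 1, 1, 1, 1] (19 cycles, including the fixed point 0).
sign(π) = (−1)^{n − #cycles} = (−1)^{343−19} = (−1)^324 = +1.
Check: (288/343) = +1 by Zolotarev.

+1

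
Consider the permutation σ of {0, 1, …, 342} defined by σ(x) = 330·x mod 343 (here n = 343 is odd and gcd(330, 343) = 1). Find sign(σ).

+1

Trace 113: π^k(113) = [113, 246, 232, 71, 106, 337, 78] for k=0..6.
Decompose π into cycles: lengths [49, 49, 49, 49, 49, 49, 7, 7, 7, 7, 7, 7, 1, 1, 1, 1, 1, 1, 1] (19 cycles, including the fixed point 0).
With 19 cycles on 343 points, sign = (−1)^{343−19} = +1.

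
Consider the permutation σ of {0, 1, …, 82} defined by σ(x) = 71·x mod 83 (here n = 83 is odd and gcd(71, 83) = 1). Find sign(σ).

-1

Orbit of 55 under x↦71x: [55, 4, 35, 78, 60, 27, 8]… (length divides ord_83(71)).
Cycle lengths of π_71 on ℤ/83ℤ: [82, 1]; 2 cycles in total.
With 2 cycles on 83 points, sign = (−1)^{83−2} = -1.
Zolotarev: (71|83) = -1, matching the cycle-count sign.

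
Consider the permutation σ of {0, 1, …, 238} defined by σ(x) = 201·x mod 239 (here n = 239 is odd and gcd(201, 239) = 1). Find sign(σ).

Trace 98: π^k(98) = [98, 100, 24, 44, 1, 201, 10] for k=0..6.
35 cycles of lengths [7, 7, 7, 7, 7, 7, 7, 7, 7, 7, 7, 7, 7, 7, 7, 7, 7, 7, 7, 7, 7, 7, 7, 7, 7, 7, 7, 7, 7, 7, 7, 7, 7, 7, 1].
With 35 cycles on 239 points, sign = (−1)^{239−35} = +1.
(201|239)_J = +1 (Zolotarev's lemma cross-check).

+1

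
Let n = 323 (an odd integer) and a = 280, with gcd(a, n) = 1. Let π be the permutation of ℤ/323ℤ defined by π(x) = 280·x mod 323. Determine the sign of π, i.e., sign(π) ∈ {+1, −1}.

-1

Start at x=16: 16 → 281 → 191 → 185 → 120 → 8 → 302 → … (one orbit).
Cycle lengths of π_280 on ℤ/323ℤ: [72, 72, 72, 72, 18, 8, 8, 1]; 8 cycles in total.
8 cycles on 323: each ℓ→(−1)^(ℓ−1), product (−1)^315 = -1.
Check: (280/323) = -1 by Zolotarev.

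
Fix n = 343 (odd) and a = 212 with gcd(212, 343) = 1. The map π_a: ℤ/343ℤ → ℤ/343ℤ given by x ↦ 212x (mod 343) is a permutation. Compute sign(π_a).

+1

Start at x=130: 130 → 120 → 58 → 291 → 295 → 114 → 158 → … (one orbit).
Decompose π into cycles: lengths [147, 147, 21, 21, 3, 3, 1] (7 cycles, including the fixed point 0).
n − c = 343 − 7 = 336; sign = (−1)^336 = +1.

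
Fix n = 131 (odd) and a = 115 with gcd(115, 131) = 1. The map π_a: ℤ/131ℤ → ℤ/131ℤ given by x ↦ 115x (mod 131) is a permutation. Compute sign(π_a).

Trace 66: π^k(66) = [66, 123, 128, 48, 18, 105, 23] for k=0..6.
π_115 has 2 disjoint cycles with lengths [130, 1] on {0,…,130}.
2 cycles on 131: each ℓ→(−1)^(ℓ−1), product (−1)^129 = -1.
Check: (115/131) = -1 by Zolotarev.

-1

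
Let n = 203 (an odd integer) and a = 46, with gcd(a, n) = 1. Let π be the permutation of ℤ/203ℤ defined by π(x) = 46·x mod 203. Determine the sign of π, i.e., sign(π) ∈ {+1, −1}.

Trace 99: π^k(99) = [99, 88, 191, 57, 186, 30, 162] for k=0..6.
π_46 has 24 disjoint cycles with lengths [12, 12, 12, 12, 12, 12, 12, 12, 12, 12, 12, 12, 12, 12, 4, 4, 4, 4, 4, 4, 4, 3, 3, 1] on {0,…,202}.
203 − 24 = 179 transpositions; sign(π) = (−1)^179 = -1.
Zolotarev: (46|203) = -1, matching the cycle-count sign.

-1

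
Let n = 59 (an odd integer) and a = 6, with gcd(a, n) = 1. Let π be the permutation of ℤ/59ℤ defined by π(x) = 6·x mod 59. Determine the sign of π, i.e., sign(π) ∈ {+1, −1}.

-1

Start at x=51: 51 → 11 → 7 → 42 → 16 → 37 → 45 → … (one orbit).
Cycle type of π: 58 + 1; total 2 cycles.
Σ(ℓ_i−1) = 59−2 = 57; sign = (−1)^57 = -1.
Zolotarev: (6|59) = -1, matching the cycle-count sign.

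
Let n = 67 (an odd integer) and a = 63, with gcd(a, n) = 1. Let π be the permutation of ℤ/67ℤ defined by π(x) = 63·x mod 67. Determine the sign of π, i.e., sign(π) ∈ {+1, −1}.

Trace 22: π^k(22) = [22, 46, 17, 66, 4, 51, 64] for k=0..6.
Cycle lengths of π_63 on ℤ/67ℤ: [66, 1]; 2 cycles in total.
2 cycles on 67: each ℓ→(−1)^(ℓ−1), product (−1)^65 = -1.

-1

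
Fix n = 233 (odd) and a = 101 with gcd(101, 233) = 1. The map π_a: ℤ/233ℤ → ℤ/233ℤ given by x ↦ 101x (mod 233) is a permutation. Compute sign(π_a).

Orbit of 62 under x↦101x: [62, 204, 100, 81, 26, 63, 72]… (length divides ord_233(101)).
Cycle type of π: 116×2 + 1; total 3 cycles.
sign(π) = (−1)^{n − #cycles} = (−1)^{233−3} = (−1)^230 = +1.
Check: (101/233) = +1 by Zolotarev.

+1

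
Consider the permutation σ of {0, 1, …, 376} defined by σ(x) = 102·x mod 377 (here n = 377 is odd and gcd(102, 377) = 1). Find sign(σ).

Start at x=248: 248 → 37 → 4 → 31 → 146 → 189 → 51 → … (one orbit).
7 cycles of lengths [84, 84, 84, 84, 28, 12, 1].
With 7 cycles on 377 points, sign = (−1)^{377−7} = +1.
Zolotarev: (102|377) = +1, matching the cycle-count sign.

+1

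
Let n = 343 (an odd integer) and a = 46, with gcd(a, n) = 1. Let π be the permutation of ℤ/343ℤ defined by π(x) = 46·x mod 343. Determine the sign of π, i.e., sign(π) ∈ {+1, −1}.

Trace 289: π^k(289) = [289, 260, 298, 331, 134, 333, 226] for k=0..6.
Cycle type of π: 147×2 + 21×2 + 3×2 + 1; total 7 cycles.
7 cycles on 343: each ℓ→(−1)^(ℓ−1), product (−1)^336 = +1.
(46|343)_J = +1 (Zolotarev's lemma cross-check).

+1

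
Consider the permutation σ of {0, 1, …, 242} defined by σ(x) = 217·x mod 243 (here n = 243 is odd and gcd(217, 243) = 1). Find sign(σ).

Orbit of 1 under x↦217x: [1, 217, 190, 163, 136, 109, 82]… (length divides ord_243(217)).
Decompose π into cycles: lengths [9, 9, 9, 9, 9, 9, 9, 9, 9, 9, 9, 9, 9, 9, 9, 9, 9, 9, 3, 3, 3, 3, 3, 3, 3, 3, 3, 3, 3, 3, 3, 3, 3, 3, 3, 3, 1, 1, 1, 1, 1, 1, 1, 1, 1, 1, 1, 1, 1, 1, 1, 1, 1, 1, 1, 1, 1, 1, 1, 1, 1, 1, 1] (63 cycles, including the fixed point 0).
243 − 63 = 180 transpositions; sign(π) = (−1)^180 = +1.

+1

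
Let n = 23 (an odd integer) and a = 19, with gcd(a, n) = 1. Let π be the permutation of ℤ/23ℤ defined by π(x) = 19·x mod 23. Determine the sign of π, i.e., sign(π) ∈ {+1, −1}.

Start at x=18: 18 → 20 → 12 → 21 → 8 → 14 → 13 → … (one orbit).
Decompose π into cycles: lengths [22, 1] (2 cycles, including the fixed point 0).
Σ(ℓ_i−1) = 23−2 = 21; sign = (−1)^21 = -1.
(19|23)_J = -1 (Zolotarev's lemma cross-check).

-1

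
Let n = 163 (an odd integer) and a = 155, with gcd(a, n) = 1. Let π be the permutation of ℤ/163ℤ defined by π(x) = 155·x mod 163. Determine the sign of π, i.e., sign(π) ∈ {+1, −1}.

+1

Orbit of 150 under x↦155x: [150, 104, 146, 136, 53, 65, 132]… (length divides ord_163(155)).
π_155 has 7 disjoint cycles with lengths [27, 27, 27, 27, 27, 27, 1] on {0,…,162}.
7 cycles on 163: each ℓ→(−1)^(ℓ−1), product (−1)^156 = +1.
Via Zolotarev, sign(π_{155}) = (155|163) = +1.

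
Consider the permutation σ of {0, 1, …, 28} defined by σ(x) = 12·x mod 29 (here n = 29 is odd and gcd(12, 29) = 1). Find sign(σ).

-1

Orbit of 12 under x↦12x: [12, 28, 17, 1]… (length divides ord_29(12)).
Cycle type of π: 4×7 + 1; total 8 cycles.
Σ(ℓ_i−1) = 29−8 = 21; sign = (−1)^21 = -1.
Check: (12/29) = -1 by Zolotarev.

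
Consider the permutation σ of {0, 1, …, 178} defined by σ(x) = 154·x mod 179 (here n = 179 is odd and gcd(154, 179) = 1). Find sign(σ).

Orbit of 126 under x↦154x: [126, 72, 169, 71, 15, 162, 67]… (length divides ord_179(154)).
Decompose π into cycles: lengths [178, 1] (2 cycles, including the fixed point 0).
179 − 2 = 177 transpositions; sign(π) = (−1)^177 = -1.

-1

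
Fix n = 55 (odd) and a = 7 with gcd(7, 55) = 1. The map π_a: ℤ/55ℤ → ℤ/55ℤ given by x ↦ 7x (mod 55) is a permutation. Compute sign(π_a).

Trace 8: π^k(8) = [8, 1, 7, 49, 13, 36, 32] for k=0..6.
Decompose π into cycles: lengths [20, 20, 10, 4, 1] (5 cycles, including the fixed point 0).
Σ(ℓ_i−1) = 55−5 = 50; sign = (−1)^50 = +1.
Zolotarev: (7|55) = +1, matching the cycle-count sign.

+1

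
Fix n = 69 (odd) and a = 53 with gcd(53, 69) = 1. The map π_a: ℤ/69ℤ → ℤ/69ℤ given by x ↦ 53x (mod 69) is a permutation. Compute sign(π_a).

Orbit of 38 under x↦53x: [38, 13, 68, 16, 20, 25, 14]… (length divides ord_69(53)).
Cycle lengths of π_53 on ℤ/69ℤ: [22, 22, 22, 2, 1]; 5 cycles in total.
69 − 5 = 64 transpositions; sign(π) = (−1)^64 = +1.

+1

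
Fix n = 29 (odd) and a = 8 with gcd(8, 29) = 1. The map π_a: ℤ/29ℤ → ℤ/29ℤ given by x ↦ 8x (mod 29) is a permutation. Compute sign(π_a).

-1

Start at x=18: 18 → 28 → 21 → 23 → 10 → 22 → 2 → … (one orbit).
Decompose π into cycles: lengths [28, 1] (2 cycles, including the fixed point 0).
2 cycles on 29: each ℓ→(−1)^(ℓ−1), product (−1)^27 = -1.
Zolotarev: (8|29) = -1, matching the cycle-count sign.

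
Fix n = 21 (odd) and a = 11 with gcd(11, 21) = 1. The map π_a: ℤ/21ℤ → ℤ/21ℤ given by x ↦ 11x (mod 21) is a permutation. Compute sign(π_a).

Start at x=4: 4 → 2 → 1 → 11 → 16 → 8 → 4 (one orbit).
Decompose π into cycles: lengths [6, 6, 3, 3, 2, 1] (6 cycles, including the fixed point 0).
With 6 cycles on 21 points, sign = (−1)^{21−6} = -1.
The Jacobi symbol (11|21) = -1 (Zolotarev) agrees.

-1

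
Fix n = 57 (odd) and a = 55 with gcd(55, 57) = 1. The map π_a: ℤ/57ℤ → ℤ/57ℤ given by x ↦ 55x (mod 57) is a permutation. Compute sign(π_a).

+1

Orbit of 1 under x↦55x: [1, 55, 4, 49, 16, 25, 7]… (length divides ord_57(55)).
The orbit structure of x ↦ 55x mod 57: 9 orbits of sizes [9, 9, 9, 9, 9, 9, 1, 1, 1].
sign(π) = (−1)^{n − #cycles} = (−1)^{57−9} = (−1)^48 = +1.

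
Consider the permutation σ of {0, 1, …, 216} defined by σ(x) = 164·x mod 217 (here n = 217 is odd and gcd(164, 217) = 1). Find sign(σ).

-1

Trace 152: π^k(152) = [152, 190, 129, 107, 188, 18, 131] for k=0..6.
Cycle lengths of π_164 on ℤ/217ℤ: [30, 30, 30, 30, 30, 30, 15, 15, 6, 1]; 10 cycles in total.
217 − 10 = 207 transpositions; sign(π) = (−1)^207 = -1.
(164|217)_J = -1 (Zolotarev's lemma cross-check).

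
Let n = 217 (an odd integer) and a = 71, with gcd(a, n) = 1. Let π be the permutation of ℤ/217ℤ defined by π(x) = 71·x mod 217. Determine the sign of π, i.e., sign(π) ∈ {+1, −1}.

Orbit of 134 under x↦71x: [134, 183, 190, 36, 169, 64, 204]… (length divides ord_217(71)).
Cycle lengths of π_71 on ℤ/217ℤ: [15, 15, 15, 15, 15, 15, 15, 15, 15, 15, 15, 15, 15, 15, 1, 1, 1, 1, 1, 1, 1]; 21 cycles in total.
21 cycles on 217: each ℓ→(−1)^(ℓ−1), product (−1)^196 = +1.

+1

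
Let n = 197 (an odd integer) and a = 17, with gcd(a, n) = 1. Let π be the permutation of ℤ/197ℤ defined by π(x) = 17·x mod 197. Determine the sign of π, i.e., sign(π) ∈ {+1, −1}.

-1

Trace 21: π^k(21) = [21, 160, 159, 142, 50, 62, 69] for k=0..6.
Cycle lengths of π_17 on ℤ/197ℤ: [196, 1]; 2 cycles in total.
n − c = 197 − 2 = 195; sign = (−1)^195 = -1.
The Jacobi symbol (17|197) = -1 (Zolotarev) agrees.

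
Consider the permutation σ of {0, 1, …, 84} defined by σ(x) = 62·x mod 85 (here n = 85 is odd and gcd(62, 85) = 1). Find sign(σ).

Start at x=19: 19 → 73 → 21 → 27 → 59 → 3 → 16 → … (one orbit).
π_62 has 7 disjoint cycles with lengths [16, 16, 16, 16, 16, 4, 1] on {0,…,84}.
85 − 7 = 78 transpositions; sign(π) = (−1)^78 = +1.

+1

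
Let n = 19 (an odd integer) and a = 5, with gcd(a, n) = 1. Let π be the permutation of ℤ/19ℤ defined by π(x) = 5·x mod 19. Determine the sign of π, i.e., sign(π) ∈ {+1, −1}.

Start at x=7: 7 → 16 → 4 → 1 → 5 → 6 → 11 → … (one orbit).
Decompose π into cycles: lengths [9, 9, 1] (3 cycles, including the fixed point 0).
3 cycles on 19: each ℓ→(−1)^(ℓ−1), product (−1)^16 = +1.
(5|19)_J = +1 (Zolotarev's lemma cross-check).

+1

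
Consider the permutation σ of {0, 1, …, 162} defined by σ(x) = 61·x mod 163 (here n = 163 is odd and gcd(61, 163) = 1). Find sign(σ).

+1

Orbit of 136 under x↦61x: [136, 146, 104, 150, 22, 38, 36]… (length divides ord_163(61)).
Cycle type of π: 27×6 + 1; total 7 cycles.
163 − 7 = 156 transpositions; sign(π) = (−1)^156 = +1.
Via Zolotarev, sign(π_{61}) = (61|163) = +1.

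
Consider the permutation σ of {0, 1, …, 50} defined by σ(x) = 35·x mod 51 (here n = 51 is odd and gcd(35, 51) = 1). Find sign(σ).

Orbit of 35 under x↦35x: [35, 1]… (length divides ord_51(35)).
Decompose π into cycles: lengths [2, 2, 2, 2, 2, 2, 2, 2, 2, 2, 2, 2, 2, 2, 2, 2, 2, 1, 1, 1, 1, 1, 1, 1, 1, 1, 1, 1, 1, 1, 1, 1, 1, 1] (34 cycles, including the fixed point 0).
34 cycles on 51: each ℓ→(−1)^(ℓ−1), product (−1)^17 = -1.

-1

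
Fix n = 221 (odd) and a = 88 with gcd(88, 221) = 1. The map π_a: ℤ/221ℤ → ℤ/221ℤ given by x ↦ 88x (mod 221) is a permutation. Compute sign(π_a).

-1

Start at x=114: 114 → 87 → 142 → 120 → 173 → 196 → 10 → … (one orbit).
8 cycles of lengths [48, 48, 48, 48, 16, 6, 6, 1].
Σ(ℓ_i−1) = 221−8 = 213; sign = (−1)^213 = -1.
Check: (88/221) = -1 by Zolotarev.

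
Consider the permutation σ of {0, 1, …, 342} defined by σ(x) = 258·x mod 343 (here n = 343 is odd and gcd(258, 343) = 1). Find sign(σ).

Trace 6: π^k(6) = [6, 176, 132, 99, 160, 120, 90] for k=0..6.
Cycle type of π: 98×3 + 14×3 + 2×3 + 1; total 10 cycles.
Σ(ℓ_i−1) = 343−10 = 333; sign = (−1)^333 = -1.
(258|343)_J = -1 (Zolotarev's lemma cross-check).

-1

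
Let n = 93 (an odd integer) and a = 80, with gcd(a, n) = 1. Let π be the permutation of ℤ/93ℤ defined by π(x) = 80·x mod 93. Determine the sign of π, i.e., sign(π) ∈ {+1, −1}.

-1

Start at x=8: 8 → 82 → 50 → 1 → 80 → 76 → 35 → … (one orbit).
The orbit structure of x ↦ 80x mod 93: 6 orbits of sizes [30, 30, 15, 15, 2, 1].
With 6 cycles on 93 points, sign = (−1)^{93−6} = -1.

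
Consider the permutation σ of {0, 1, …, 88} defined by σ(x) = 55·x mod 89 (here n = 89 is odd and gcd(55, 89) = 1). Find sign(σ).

Start at x=1: 1 → 55 → 88 → 34 → 1 (one orbit).
π_55 has 23 disjoint cycles with lengths [4, 4, 4, 4, 4, 4, 4, 4, 4, 4, 4, 4, 4, 4, 4, 4, 4, 4, 4, 4, 4, 4, 1] on {0,…,88}.
Σ(ℓ_i−1) = 89−23 = 66; sign = (−1)^66 = +1.
Zolotarev: (55|89) = +1, matching the cycle-count sign.

+1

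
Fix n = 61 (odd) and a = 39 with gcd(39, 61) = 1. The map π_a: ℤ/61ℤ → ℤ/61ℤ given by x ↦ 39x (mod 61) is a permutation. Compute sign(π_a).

Trace 46: π^k(46) = [46, 25, 60, 22, 4, 34, 45] for k=0..6.
Cycle type of π: 30×2 + 1; total 3 cycles.
61 − 3 = 58 transpositions; sign(π) = (−1)^58 = +1.
(39|61)_J = +1 (Zolotarev's lemma cross-check).

+1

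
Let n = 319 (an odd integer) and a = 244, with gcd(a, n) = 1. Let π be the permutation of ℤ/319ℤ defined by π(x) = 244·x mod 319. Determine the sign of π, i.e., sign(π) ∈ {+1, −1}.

+1

Start at x=115: 115 → 307 → 262 → 128 → 289 → 17 → 1 → … (one orbit).
Decompose π into cycles: lengths [20, 20, 20, 20, 20, 20, 20, 20, 20, 20, 20, 20, 20, 20, 10, 4, 4, 4, 4, 4, 4, 4, 1] (23 cycles, including the fixed point 0).
With 23 cycles on 319 points, sign = (−1)^{319−23} = +1.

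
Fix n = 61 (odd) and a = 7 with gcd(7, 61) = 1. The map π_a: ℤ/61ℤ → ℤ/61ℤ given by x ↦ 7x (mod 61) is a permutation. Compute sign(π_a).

Trace 30: π^k(30) = [30, 27, 6, 42, 50, 45, 10] for k=0..6.
Cycle type of π: 60 + 1; total 2 cycles.
2 cycles on 61: each ℓ→(−1)^(ℓ−1), product (−1)^59 = -1.
Via Zolotarev, sign(π_{7}) = (7|61) = -1.

-1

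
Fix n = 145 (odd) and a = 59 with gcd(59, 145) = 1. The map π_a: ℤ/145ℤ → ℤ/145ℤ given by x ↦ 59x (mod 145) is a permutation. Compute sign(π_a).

+1

Start at x=59: 59 → 1 → 59 (one orbit).
Cycle lengths of π_59 on ℤ/145ℤ: [2, 2, 2, 2, 2, 2, 2, 2, 2, 2, 2, 2, 2, 2, 2, 2, 2, 2, 2, 2, 2, 2, 2, 2, 2, 2, 2, 2, 2, 2, 2, 2, 2, 2, 2, 2, 2, 2, 2, 2, 2, 2, 2, 2, 2, 2, 2, 2, 2, 2, 2, 2, 2, 2, 2, 2, 2, 2, 1, 1, 1, 1, 1, 1, 1, 1, 1, 1, 1, 1, 1, 1, 1, 1, 1, 1, 1, 1, 1, 1, 1, 1, 1, 1, 1, 1, 1]; 87 cycles in total.
With 87 cycles on 145 points, sign = (−1)^{145−87} = +1.
Zolotarev: (59|145) = +1, matching the cycle-count sign.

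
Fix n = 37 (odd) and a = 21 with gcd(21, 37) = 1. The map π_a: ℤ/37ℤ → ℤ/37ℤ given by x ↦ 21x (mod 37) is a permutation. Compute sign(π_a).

Trace 4: π^k(4) = [4, 10, 25, 7, 36, 16, 3] for k=0..6.
Cycle type of π: 18×2 + 1; total 3 cycles.
n − c = 37 − 3 = 34; sign = (−1)^34 = +1.
Check: (21/37) = +1 by Zolotarev.

+1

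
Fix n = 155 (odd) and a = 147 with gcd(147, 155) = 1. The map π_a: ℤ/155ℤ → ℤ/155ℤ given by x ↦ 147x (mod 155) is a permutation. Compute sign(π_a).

Orbit of 92 under x↦147x: [92, 39, 153, 16, 27, 94, 23]… (length divides ord_155(147)).
Decompose π into cycles: lengths [20, 20, 20, 20, 20, 20, 10, 10, 10, 4, 1] (11 cycles, including the fixed point 0).
n − c = 155 − 11 = 144; sign = (−1)^144 = +1.

+1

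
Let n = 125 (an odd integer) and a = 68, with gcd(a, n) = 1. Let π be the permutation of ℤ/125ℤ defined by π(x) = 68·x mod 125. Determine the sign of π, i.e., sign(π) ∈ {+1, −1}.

Start at x=57: 57 → 1 → 68 → 124 → 57 (one orbit).
Cycle type of π: 4×31 + 1; total 32 cycles.
With 32 cycles on 125 points, sign = (−1)^{125−32} = -1.

-1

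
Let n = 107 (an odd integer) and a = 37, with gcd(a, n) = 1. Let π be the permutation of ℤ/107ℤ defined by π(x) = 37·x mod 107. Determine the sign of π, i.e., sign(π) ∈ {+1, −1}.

Orbit of 39 under x↦37x: [39, 52, 105, 33, 44, 23, 102]… (length divides ord_107(37)).
3 cycles of lengths [53, 53, 1].
Σ(ℓ_i−1) = 107−3 = 104; sign = (−1)^104 = +1.
The Jacobi symbol (37|107) = +1 (Zolotarev) agrees.

+1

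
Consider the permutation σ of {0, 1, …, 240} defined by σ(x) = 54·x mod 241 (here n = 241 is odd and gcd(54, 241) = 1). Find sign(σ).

Orbit of 205 under x↦54x: [205, 225, 100, 98, 231, 183, 1]… (length divides ord_241(54)).
The orbit structure of x ↦ 54x mod 241: 17 orbits of sizes [15, 15, 15, 15, 15, 15, 15, 15, 15, 15, 15, 15, 15, 15, 15, 15, 1].
17 cycles on 241: each ℓ→(−1)^(ℓ−1), product (−1)^224 = +1.
Via Zolotarev, sign(π_{54}) = (54|241) = +1.

+1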